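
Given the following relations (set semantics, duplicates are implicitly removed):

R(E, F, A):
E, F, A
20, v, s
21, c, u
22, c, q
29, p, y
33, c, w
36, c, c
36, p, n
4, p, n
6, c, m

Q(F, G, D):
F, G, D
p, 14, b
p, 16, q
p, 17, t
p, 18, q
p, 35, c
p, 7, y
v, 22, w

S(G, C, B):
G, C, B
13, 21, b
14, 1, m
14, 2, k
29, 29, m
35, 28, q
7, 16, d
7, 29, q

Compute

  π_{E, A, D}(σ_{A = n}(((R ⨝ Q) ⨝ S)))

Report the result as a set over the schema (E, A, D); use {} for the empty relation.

Natural join on F: {(20, v, s, 22, w), (29, p, y, 14, b), (29, p, y, 16, q), (29, p, y, 17, t), (29, p, y, 18, q), (29, p, y, 35, c), (29, p, y, 7, y), (36, p, n, 14, b), (36, p, n, 16, q), (36, p, n, 17, t), (36, p, n, 18, q), (36, p, n, 35, c), (36, p, n, 7, y), (4, p, n, 14, b), (4, p, n, 16, q), (4, p, n, 17, t), (4, p, n, 18, q), (4, p, n, 35, c), (4, p, n, 7, y)}
Natural join on G: {(29, p, y, 14, b, 1, m), (29, p, y, 14, b, 2, k), (29, p, y, 35, c, 28, q), (29, p, y, 7, y, 16, d), (29, p, y, 7, y, 29, q), (36, p, n, 14, b, 1, m), (36, p, n, 14, b, 2, k), (36, p, n, 35, c, 28, q), (36, p, n, 7, y, 16, d), (36, p, n, 7, y, 29, q), (4, p, n, 14, b, 1, m), (4, p, n, 14, b, 2, k), (4, p, n, 35, c, 28, q), (4, p, n, 7, y, 16, d), (4, p, n, 7, y, 29, q)}
σ[A = n]: keep tuples satisfying A = n → {(36, p, n, 14, b, 1, m), (36, p, n, 14, b, 2, k), (36, p, n, 35, c, 28, q), (36, p, n, 7, y, 16, d), (36, p, n, 7, y, 29, q), (4, p, n, 14, b, 1, m), (4, p, n, 14, b, 2, k), (4, p, n, 35, c, 28, q), (4, p, n, 7, y, 16, d), (4, p, n, 7, y, 29, q)}
π_{E, A, D} gives {(36, n, b), (36, n, c), (36, n, y), (4, n, b), (4, n, c), (4, n, y)} (4 duplicate(s) eliminated).

{(36, n, b), (36, n, c), (36, n, y), (4, n, b), (4, n, c), (4, n, y)}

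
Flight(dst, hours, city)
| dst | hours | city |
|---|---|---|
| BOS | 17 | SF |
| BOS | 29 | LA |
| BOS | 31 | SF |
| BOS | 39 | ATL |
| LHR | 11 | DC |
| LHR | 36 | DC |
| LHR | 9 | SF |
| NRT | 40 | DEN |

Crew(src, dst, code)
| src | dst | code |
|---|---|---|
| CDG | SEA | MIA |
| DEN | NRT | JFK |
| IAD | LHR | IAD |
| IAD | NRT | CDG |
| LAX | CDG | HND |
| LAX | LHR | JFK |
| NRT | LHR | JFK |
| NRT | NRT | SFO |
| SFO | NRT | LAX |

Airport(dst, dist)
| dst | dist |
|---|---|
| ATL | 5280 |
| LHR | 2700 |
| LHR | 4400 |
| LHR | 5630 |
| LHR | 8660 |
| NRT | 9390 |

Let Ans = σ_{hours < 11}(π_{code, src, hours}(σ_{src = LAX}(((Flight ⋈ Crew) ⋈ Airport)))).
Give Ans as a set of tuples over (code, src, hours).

{(JFK, LAX, 9)}

Flight ⋈ Crew (natural join on dst): {(LHR, 11, DC, IAD, IAD), (LHR, 11, DC, LAX, JFK), (LHR, 11, DC, NRT, JFK), (LHR, 36, DC, IAD, IAD), (LHR, 36, DC, LAX, JFK), (LHR, 36, DC, NRT, JFK), (LHR, 9, SF, IAD, IAD), (LHR, 9, SF, LAX, JFK), (LHR, 9, SF, NRT, JFK), (NRT, 40, DEN, DEN, JFK), (NRT, 40, DEN, IAD, CDG), (NRT, 40, DEN, NRT, SFO), (NRT, 40, DEN, SFO, LAX)}
(Flight ⋈ Crew) ⋈ Airport (natural join on dst): {(LHR, 11, DC, IAD, IAD, 2700), (LHR, 11, DC, IAD, IAD, 4400), (LHR, 11, DC, IAD, IAD, 5630), (LHR, 11, DC, IAD, IAD, 8660), (LHR, 11, DC, LAX, JFK, 2700), (LHR, 11, DC, LAX, JFK, 4400), (LHR, 11, DC, LAX, JFK, 5630), (LHR, 11, DC, LAX, JFK, 8660), (LHR, 11, DC, NRT, JFK, 2700), (LHR, 11, DC, NRT, JFK, 4400), (LHR, 11, DC, NRT, JFK, 5630), (LHR, 11, DC, NRT, JFK, 8660), (LHR, 36, DC, IAD, IAD, 2700), (LHR, 36, DC, IAD, IAD, 4400), (LHR, 36, DC, IAD, IAD, 5630), (LHR, 36, DC, IAD, IAD, 8660), (LHR, 36, DC, LAX, JFK, 2700), (LHR, 36, DC, LAX, JFK, 4400), (LHR, 36, DC, LAX, JFK, 5630), (LHR, 36, DC, LAX, JFK, 8660), (LHR, 36, DC, NRT, JFK, 2700), (LHR, 36, DC, NRT, JFK, 4400), (LHR, 36, DC, NRT, JFK, 5630), (LHR, 36, DC, NRT, JFK, 8660), (LHR, 9, SF, IAD, IAD, 2700), (LHR, 9, SF, IAD, IAD, 4400), (LHR, 9, SF, IAD, IAD, 5630), (LHR, 9, SF, IAD, IAD, 8660), (LHR, 9, SF, LAX, JFK, 2700), (LHR, 9, SF, LAX, JFK, 4400), (LHR, 9, SF, LAX, JFK, 5630), (LHR, 9, SF, LAX, JFK, 8660), (LHR, 9, SF, NRT, JFK, 2700), (LHR, 9, SF, NRT, JFK, 4400), (LHR, 9, SF, NRT, JFK, 5630), (LHR, 9, SF, NRT, JFK, 8660), (NRT, 40, DEN, DEN, JFK, 9390), (NRT, 40, DEN, IAD, CDG, 9390), (NRT, 40, DEN, NRT, SFO, 9390), (NRT, 40, DEN, SFO, LAX, 9390)}
σ[src = LAX]: keep tuples satisfying src = LAX → {(LHR, 11, DC, LAX, JFK, 2700), (LHR, 11, DC, LAX, JFK, 4400), (LHR, 11, DC, LAX, JFK, 5630), (LHR, 11, DC, LAX, JFK, 8660), (LHR, 36, DC, LAX, JFK, 2700), (LHR, 36, DC, LAX, JFK, 4400), (LHR, 36, DC, LAX, JFK, 5630), (LHR, 36, DC, LAX, JFK, 8660), (LHR, 9, SF, LAX, JFK, 2700), (LHR, 9, SF, LAX, JFK, 4400), (LHR, 9, SF, LAX, JFK, 5630), (LHR, 9, SF, LAX, JFK, 8660)}
Keep only column(s) code, src, hours (9 duplicate(s) eliminated): {(JFK, LAX, 11), (JFK, LAX, 36), (JFK, LAX, 9)}
σ[hours < 11]: keep tuples satisfying hours < 11 → {(JFK, LAX, 9)}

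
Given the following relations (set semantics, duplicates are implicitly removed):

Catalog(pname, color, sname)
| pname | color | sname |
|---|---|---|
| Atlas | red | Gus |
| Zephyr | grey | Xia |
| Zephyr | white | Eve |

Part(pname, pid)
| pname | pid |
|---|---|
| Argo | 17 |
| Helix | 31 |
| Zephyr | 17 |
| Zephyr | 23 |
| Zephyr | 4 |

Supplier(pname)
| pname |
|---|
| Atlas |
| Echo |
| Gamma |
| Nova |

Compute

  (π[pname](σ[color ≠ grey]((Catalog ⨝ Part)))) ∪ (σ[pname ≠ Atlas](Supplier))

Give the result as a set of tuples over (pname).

{Echo, Gamma, Nova, Zephyr}

Catalog ⋈ Part (natural join on pname): {(Zephyr, grey, Xia, 17), (Zephyr, grey, Xia, 23), (Zephyr, grey, Xia, 4), (Zephyr, white, Eve, 17), (Zephyr, white, Eve, 23), (Zephyr, white, Eve, 4)}
Filtering on color ≠ grey leaves {(Zephyr, white, Eve, 17), (Zephyr, white, Eve, 23), (Zephyr, white, Eve, 4)}.
π[pname]: project onto (pname) (2 duplicate(s) eliminated) → {Zephyr}
Filtering on pname ≠ Atlas leaves {Echo, Gamma, Nova}.
Taking the union: {Echo, Gamma, Nova, Zephyr}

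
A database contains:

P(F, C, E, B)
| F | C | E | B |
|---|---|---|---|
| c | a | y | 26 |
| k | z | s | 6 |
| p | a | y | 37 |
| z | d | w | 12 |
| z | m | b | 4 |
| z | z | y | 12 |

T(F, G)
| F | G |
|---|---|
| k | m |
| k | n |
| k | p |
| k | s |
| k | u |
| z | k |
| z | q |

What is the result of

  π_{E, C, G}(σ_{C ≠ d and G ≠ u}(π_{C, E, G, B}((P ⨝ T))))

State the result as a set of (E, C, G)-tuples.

{(b, m, k), (b, m, q), (s, z, m), (s, z, n), (s, z, p), (s, z, s), (y, z, k), (y, z, q)}

Natural join on F: {(k, z, s, 6, m), (k, z, s, 6, n), (k, z, s, 6, p), (k, z, s, 6, s), (k, z, s, 6, u), (z, d, w, 12, k), (z, d, w, 12, q), (z, m, b, 4, k), (z, m, b, 4, q), (z, z, y, 12, k), (z, z, y, 12, q)}
π[C, E, G, B]: project onto (C, E, G, B) → {(d, w, k, 12), (d, w, q, 12), (m, b, k, 4), (m, b, q, 4), (z, s, m, 6), (z, s, n, 6), (z, s, p, 6), (z, s, s, 6), (z, s, u, 6), (z, y, k, 12), (z, y, q, 12)}
σ[C ≠ d and G ≠ u]: keep tuples satisfying C ≠ d and G ≠ u → {(m, b, k, 4), (m, b, q, 4), (z, s, m, 6), (z, s, n, 6), (z, s, p, 6), (z, s, s, 6), (z, y, k, 12), (z, y, q, 12)}
π[E, C, G]: project onto (E, C, G) → {(b, m, k), (b, m, q), (s, z, m), (s, z, n), (s, z, p), (s, z, s), (y, z, k), (y, z, q)}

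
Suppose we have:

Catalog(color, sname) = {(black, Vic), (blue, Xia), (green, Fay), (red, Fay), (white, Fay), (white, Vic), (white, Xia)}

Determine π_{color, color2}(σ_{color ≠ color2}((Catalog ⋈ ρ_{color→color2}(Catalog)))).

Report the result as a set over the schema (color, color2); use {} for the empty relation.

{(black, white), (blue, white), (green, red), (green, white), (red, green), (red, white), (white, black), (white, blue), (white, green), (white, red)}

ρ[color→color2]: schema becomes (color2, sname); tuples unchanged.
Natural join on sname: {(black, Vic, black), (black, Vic, white), (blue, Xia, blue), (blue, Xia, white), (green, Fay, green), (green, Fay, red), (green, Fay, white), (red, Fay, green), (red, Fay, red), (red, Fay, white), (white, Fay, green), (white, Fay, red), (white, Fay, white), (white, Vic, black), (white, Vic, white), (white, Xia, blue), (white, Xia, white)}
Filtering on color ≠ color2 leaves {(black, Vic, white), (blue, Xia, white), (green, Fay, red), (green, Fay, white), (red, Fay, green), (red, Fay, white), (white, Fay, green), (white, Fay, red), (white, Vic, black), (white, Xia, blue)}.
Keep only column(s) color, color2: {(black, white), (blue, white), (green, red), (green, white), (red, green), (red, white), (white, black), (white, blue), (white, green), (white, red)}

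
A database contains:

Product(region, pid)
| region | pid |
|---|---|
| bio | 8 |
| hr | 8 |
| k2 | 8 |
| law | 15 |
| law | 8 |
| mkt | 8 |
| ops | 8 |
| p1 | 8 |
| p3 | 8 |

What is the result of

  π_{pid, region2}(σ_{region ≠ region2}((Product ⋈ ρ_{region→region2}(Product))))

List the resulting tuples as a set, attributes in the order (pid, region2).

{(8, bio), (8, hr), (8, k2), (8, law), (8, mkt), (8, ops), (8, p1), (8, p3)}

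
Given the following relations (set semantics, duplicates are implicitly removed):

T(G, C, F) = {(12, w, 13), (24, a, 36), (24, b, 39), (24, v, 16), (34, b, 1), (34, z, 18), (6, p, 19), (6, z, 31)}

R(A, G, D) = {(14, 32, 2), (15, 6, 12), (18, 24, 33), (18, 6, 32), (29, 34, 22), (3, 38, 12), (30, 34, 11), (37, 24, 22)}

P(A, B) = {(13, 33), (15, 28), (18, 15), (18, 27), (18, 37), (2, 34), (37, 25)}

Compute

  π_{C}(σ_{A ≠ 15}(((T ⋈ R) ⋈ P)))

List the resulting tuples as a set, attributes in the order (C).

T ⋈ R (natural join on G): {(24, a, 36, 18, 33), (24, a, 36, 37, 22), (24, b, 39, 18, 33), (24, b, 39, 37, 22), (24, v, 16, 18, 33), (24, v, 16, 37, 22), (34, b, 1, 29, 22), (34, b, 1, 30, 11), (34, z, 18, 29, 22), (34, z, 18, 30, 11), (6, p, 19, 15, 12), (6, p, 19, 18, 32), (6, z, 31, 15, 12), (6, z, 31, 18, 32)}
(T ⋈ R) ⋈ P (natural join on A): {(24, a, 36, 18, 33, 15), (24, a, 36, 18, 33, 27), (24, a, 36, 18, 33, 37), (24, a, 36, 37, 22, 25), (24, b, 39, 18, 33, 15), (24, b, 39, 18, 33, 27), (24, b, 39, 18, 33, 37), (24, b, 39, 37, 22, 25), (24, v, 16, 18, 33, 15), (24, v, 16, 18, 33, 27), (24, v, 16, 18, 33, 37), (24, v, 16, 37, 22, 25), (6, p, 19, 15, 12, 28), (6, p, 19, 18, 32, 15), (6, p, 19, 18, 32, 27), (6, p, 19, 18, 32, 37), (6, z, 31, 15, 12, 28), (6, z, 31, 18, 32, 15), (6, z, 31, 18, 32, 27), (6, z, 31, 18, 32, 37)}
Selection A ≠ 15: {(24, a, 36, 18, 33, 15), (24, a, 36, 18, 33, 27), (24, a, 36, 18, 33, 37), (24, a, 36, 37, 22, 25), (24, b, 39, 18, 33, 15), (24, b, 39, 18, 33, 27), (24, b, 39, 18, 33, 37), (24, b, 39, 37, 22, 25), (24, v, 16, 18, 33, 15), (24, v, 16, 18, 33, 27), (24, v, 16, 18, 33, 37), (24, v, 16, 37, 22, 25), (6, p, 19, 18, 32, 15), (6, p, 19, 18, 32, 27), (6, p, 19, 18, 32, 37), (6, z, 31, 18, 32, 15), (6, z, 31, 18, 32, 27), (6, z, 31, 18, 32, 37)}
Keep only column(s) C (13 duplicate(s) eliminated): {a, b, p, v, z}

{a, b, p, v, z}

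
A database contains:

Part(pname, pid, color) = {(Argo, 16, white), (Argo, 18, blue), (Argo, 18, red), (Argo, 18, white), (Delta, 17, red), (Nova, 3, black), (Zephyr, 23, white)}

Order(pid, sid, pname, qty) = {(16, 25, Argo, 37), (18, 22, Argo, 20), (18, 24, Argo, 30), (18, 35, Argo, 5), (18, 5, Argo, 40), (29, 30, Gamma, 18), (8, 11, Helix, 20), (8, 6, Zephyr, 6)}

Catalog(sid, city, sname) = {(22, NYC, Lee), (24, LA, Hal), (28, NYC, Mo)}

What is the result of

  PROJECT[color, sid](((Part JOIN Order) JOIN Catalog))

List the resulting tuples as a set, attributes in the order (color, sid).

{(blue, 22), (blue, 24), (red, 22), (red, 24), (white, 22), (white, 24)}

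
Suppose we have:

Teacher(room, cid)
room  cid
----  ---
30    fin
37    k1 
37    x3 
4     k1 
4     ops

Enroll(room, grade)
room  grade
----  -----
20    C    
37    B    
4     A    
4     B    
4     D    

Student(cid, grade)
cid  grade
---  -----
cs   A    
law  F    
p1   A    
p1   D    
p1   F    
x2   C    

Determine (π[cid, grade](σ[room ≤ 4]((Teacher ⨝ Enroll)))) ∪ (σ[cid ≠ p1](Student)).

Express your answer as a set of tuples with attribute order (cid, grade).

{(cs, A), (k1, A), (k1, B), (k1, D), (law, F), (ops, A), (ops, B), (ops, D), (x2, C)}

Natural join on room: {(37, k1, B), (37, x3, B), (4, k1, A), (4, k1, B), (4, k1, D), (4, ops, A), (4, ops, B), (4, ops, D)}
Apply σ_{room ≤ 4}; surviving tuples: {(4, k1, A), (4, k1, B), (4, k1, D), (4, ops, A), (4, ops, B), (4, ops, D)}
Keep only column(s) cid, grade: {(k1, A), (k1, B), (k1, D), (ops, A), (ops, B), (ops, D)}
Apply σ_{cid ≠ p1}; surviving tuples: {(cs, A), (law, F), (x2, C)}
Taking the union: {(cs, A), (k1, A), (k1, B), (k1, D), (law, F), (ops, A), (ops, B), (ops, D), (x2, C)}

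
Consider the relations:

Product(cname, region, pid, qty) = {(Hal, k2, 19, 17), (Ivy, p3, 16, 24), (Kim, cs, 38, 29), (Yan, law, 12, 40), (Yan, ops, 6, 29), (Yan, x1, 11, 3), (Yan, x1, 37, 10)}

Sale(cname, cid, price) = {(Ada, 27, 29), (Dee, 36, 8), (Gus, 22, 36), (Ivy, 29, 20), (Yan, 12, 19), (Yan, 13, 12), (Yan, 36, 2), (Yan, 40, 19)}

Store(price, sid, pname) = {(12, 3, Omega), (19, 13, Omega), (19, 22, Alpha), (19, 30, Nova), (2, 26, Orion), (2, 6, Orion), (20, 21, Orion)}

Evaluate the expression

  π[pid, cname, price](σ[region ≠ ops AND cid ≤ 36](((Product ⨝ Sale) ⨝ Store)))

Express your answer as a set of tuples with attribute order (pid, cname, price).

{(11, Yan, 12), (11, Yan, 19), (11, Yan, 2), (12, Yan, 12), (12, Yan, 19), (12, Yan, 2), (16, Ivy, 20), (37, Yan, 12), (37, Yan, 19), (37, Yan, 2)}

Product ⋈ Sale (natural join on cname): {(Ivy, p3, 16, 24, 29, 20), (Yan, law, 12, 40, 12, 19), (Yan, law, 12, 40, 13, 12), (Yan, law, 12, 40, 36, 2), (Yan, law, 12, 40, 40, 19), (Yan, ops, 6, 29, 12, 19), (Yan, ops, 6, 29, 13, 12), (Yan, ops, 6, 29, 36, 2), (Yan, ops, 6, 29, 40, 19), (Yan, x1, 11, 3, 12, 19), (Yan, x1, 11, 3, 13, 12), (Yan, x1, 11, 3, 36, 2), (Yan, x1, 11, 3, 40, 19), (Yan, x1, 37, 10, 12, 19), (Yan, x1, 37, 10, 13, 12), (Yan, x1, 37, 10, 36, 2), (Yan, x1, 37, 10, 40, 19)}
(Product ⨝ Sale) ⋈ Store (natural join on price): {(Ivy, p3, 16, 24, 29, 20, 21, Orion), (Yan, law, 12, 40, 12, 19, 13, Omega), (Yan, law, 12, 40, 12, 19, 22, Alpha), (Yan, law, 12, 40, 12, 19, 30, Nova), (Yan, law, 12, 40, 13, 12, 3, Omega), (Yan, law, 12, 40, 36, 2, 26, Orion), (Yan, law, 12, 40, 36, 2, 6, Orion), (Yan, law, 12, 40, 40, 19, 13, Omega), (Yan, law, 12, 40, 40, 19, 22, Alpha), (Yan, law, 12, 40, 40, 19, 30, Nova), (Yan, ops, 6, 29, 12, 19, 13, Omega), (Yan, ops, 6, 29, 12, 19, 22, Alpha), (Yan, ops, 6, 29, 12, 19, 30, Nova), (Yan, ops, 6, 29, 13, 12, 3, Omega), (Yan, ops, 6, 29, 36, 2, 26, Orion), (Yan, ops, 6, 29, 36, 2, 6, Orion), (Yan, ops, 6, 29, 40, 19, 13, Omega), (Yan, ops, 6, 29, 40, 19, 22, Alpha), (Yan, ops, 6, 29, 40, 19, 30, Nova), (Yan, x1, 11, 3, 12, 19, 13, Omega), (Yan, x1, 11, 3, 12, 19, 22, Alpha), (Yan, x1, 11, 3, 12, 19, 30, Nova), (Yan, x1, 11, 3, 13, 12, 3, Omega), (Yan, x1, 11, 3, 36, 2, 26, Orion), (Yan, x1, 11, 3, 36, 2, 6, Orion), (Yan, x1, 11, 3, 40, 19, 13, Omega), (Yan, x1, 11, 3, 40, 19, 22, Alpha), (Yan, x1, 11, 3, 40, 19, 30, Nova), (Yan, x1, 37, 10, 12, 19, 13, Omega), (Yan, x1, 37, 10, 12, 19, 22, Alpha), (Yan, x1, 37, 10, 12, 19, 30, Nova), (Yan, x1, 37, 10, 13, 12, 3, Omega), (Yan, x1, 37, 10, 36, 2, 26, Orion), (Yan, x1, 37, 10, 36, 2, 6, Orion), (Yan, x1, 37, 10, 40, 19, 13, Omega), (Yan, x1, 37, 10, 40, 19, 22, Alpha), (Yan, x1, 37, 10, 40, 19, 30, Nova)}
σ[region ≠ ops AND cid ≤ 36]: keep tuples satisfying region ≠ ops AND cid ≤ 36 → {(Ivy, p3, 16, 24, 29, 20, 21, Orion), (Yan, law, 12, 40, 12, 19, 13, Omega), (Yan, law, 12, 40, 12, 19, 22, Alpha), (Yan, law, 12, 40, 12, 19, 30, Nova), (Yan, law, 12, 40, 13, 12, 3, Omega), (Yan, law, 12, 40, 36, 2, 26, Orion), (Yan, law, 12, 40, 36, 2, 6, Orion), (Yan, x1, 11, 3, 12, 19, 13, Omega), (Yan, x1, 11, 3, 12, 19, 22, Alpha), (Yan, x1, 11, 3, 12, 19, 30, Nova), (Yan, x1, 11, 3, 13, 12, 3, Omega), (Yan, x1, 11, 3, 36, 2, 26, Orion), (Yan, x1, 11, 3, 36, 2, 6, Orion), (Yan, x1, 37, 10, 12, 19, 13, Omega), (Yan, x1, 37, 10, 12, 19, 22, Alpha), (Yan, x1, 37, 10, 12, 19, 30, Nova), (Yan, x1, 37, 10, 13, 12, 3, Omega), (Yan, x1, 37, 10, 36, 2, 26, Orion), (Yan, x1, 37, 10, 36, 2, 6, Orion)}
Keep only column(s) pid, cname, price (9 duplicate(s) eliminated): {(11, Yan, 12), (11, Yan, 19), (11, Yan, 2), (12, Yan, 12), (12, Yan, 19), (12, Yan, 2), (16, Ivy, 20), (37, Yan, 12), (37, Yan, 19), (37, Yan, 2)}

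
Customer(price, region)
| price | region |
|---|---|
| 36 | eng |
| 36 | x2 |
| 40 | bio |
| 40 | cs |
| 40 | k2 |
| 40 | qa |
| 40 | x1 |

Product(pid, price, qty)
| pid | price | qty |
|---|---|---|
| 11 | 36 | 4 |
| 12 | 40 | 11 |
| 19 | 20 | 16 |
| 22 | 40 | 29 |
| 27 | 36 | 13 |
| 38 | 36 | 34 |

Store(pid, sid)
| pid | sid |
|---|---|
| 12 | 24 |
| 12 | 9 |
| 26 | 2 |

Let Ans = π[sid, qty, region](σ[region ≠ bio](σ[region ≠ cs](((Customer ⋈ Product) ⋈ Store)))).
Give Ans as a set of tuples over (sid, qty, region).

{(24, 11, k2), (24, 11, qa), (24, 11, x1), (9, 11, k2), (9, 11, qa), (9, 11, x1)}

Customer ⋈ Product (natural join on price): {(36, eng, 11, 4), (36, eng, 27, 13), (36, eng, 38, 34), (36, x2, 11, 4), (36, x2, 27, 13), (36, x2, 38, 34), (40, bio, 12, 11), (40, bio, 22, 29), (40, cs, 12, 11), (40, cs, 22, 29), (40, k2, 12, 11), (40, k2, 22, 29), (40, qa, 12, 11), (40, qa, 22, 29), (40, x1, 12, 11), (40, x1, 22, 29)}
(Customer ⋈ Product) ⋈ Store (natural join on pid): {(40, bio, 12, 11, 24), (40, bio, 12, 11, 9), (40, cs, 12, 11, 24), (40, cs, 12, 11, 9), (40, k2, 12, 11, 24), (40, k2, 12, 11, 9), (40, qa, 12, 11, 24), (40, qa, 12, 11, 9), (40, x1, 12, 11, 24), (40, x1, 12, 11, 9)}
Apply σ_{region ≠ cs}; surviving tuples: {(40, bio, 12, 11, 24), (40, bio, 12, 11, 9), (40, k2, 12, 11, 24), (40, k2, 12, 11, 9), (40, qa, 12, 11, 24), (40, qa, 12, 11, 9), (40, x1, 12, 11, 24), (40, x1, 12, 11, 9)}
Apply σ_{region ≠ bio}; surviving tuples: {(40, k2, 12, 11, 24), (40, k2, 12, 11, 9), (40, qa, 12, 11, 24), (40, qa, 12, 11, 9), (40, x1, 12, 11, 24), (40, x1, 12, 11, 9)}
π[sid, qty, region]: project onto (sid, qty, region) → {(24, 11, k2), (24, 11, qa), (24, 11, x1), (9, 11, k2), (9, 11, qa), (9, 11, x1)}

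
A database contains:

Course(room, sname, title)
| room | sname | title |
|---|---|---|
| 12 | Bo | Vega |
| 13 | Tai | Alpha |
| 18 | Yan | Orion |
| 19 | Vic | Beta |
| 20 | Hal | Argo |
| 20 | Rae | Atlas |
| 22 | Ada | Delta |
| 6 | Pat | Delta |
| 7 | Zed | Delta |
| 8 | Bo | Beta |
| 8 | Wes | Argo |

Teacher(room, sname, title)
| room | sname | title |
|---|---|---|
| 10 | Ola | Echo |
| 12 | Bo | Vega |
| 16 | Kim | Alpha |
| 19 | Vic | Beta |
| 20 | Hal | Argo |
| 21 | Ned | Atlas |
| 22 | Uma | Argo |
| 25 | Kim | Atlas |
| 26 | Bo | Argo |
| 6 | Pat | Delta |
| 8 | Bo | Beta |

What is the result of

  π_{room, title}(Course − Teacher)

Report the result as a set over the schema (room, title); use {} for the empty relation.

Set difference of the two operands is {(13, Tai, Alpha), (18, Yan, Orion), (20, Rae, Atlas), (22, Ada, Delta), (7, Zed, Delta), (8, Wes, Argo)}.
π_{room, title} gives {(13, Alpha), (18, Orion), (20, Atlas), (22, Delta), (7, Delta), (8, Argo)}.

{(13, Alpha), (18, Orion), (20, Atlas), (22, Delta), (7, Delta), (8, Argo)}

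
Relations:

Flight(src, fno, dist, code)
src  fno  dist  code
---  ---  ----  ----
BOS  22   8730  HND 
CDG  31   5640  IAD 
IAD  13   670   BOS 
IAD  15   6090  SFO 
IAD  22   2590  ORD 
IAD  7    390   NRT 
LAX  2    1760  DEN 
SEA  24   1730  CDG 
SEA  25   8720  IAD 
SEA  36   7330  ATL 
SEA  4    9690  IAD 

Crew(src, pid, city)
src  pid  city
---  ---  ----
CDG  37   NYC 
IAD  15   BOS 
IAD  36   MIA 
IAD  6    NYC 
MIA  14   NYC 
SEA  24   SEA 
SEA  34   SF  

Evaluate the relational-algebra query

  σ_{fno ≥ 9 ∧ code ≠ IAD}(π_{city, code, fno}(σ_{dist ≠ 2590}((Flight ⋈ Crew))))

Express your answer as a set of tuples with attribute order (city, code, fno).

{(BOS, BOS, 13), (BOS, SFO, 15), (MIA, BOS, 13), (MIA, SFO, 15), (NYC, BOS, 13), (NYC, SFO, 15), (SEA, ATL, 36), (SEA, CDG, 24), (SF, ATL, 36), (SF, CDG, 24)}

Flight ⋈ Crew (natural join on src): {(CDG, 31, 5640, IAD, 37, NYC), (IAD, 13, 670, BOS, 15, BOS), (IAD, 13, 670, BOS, 36, MIA), (IAD, 13, 670, BOS, 6, NYC), (IAD, 15, 6090, SFO, 15, BOS), (IAD, 15, 6090, SFO, 36, MIA), (IAD, 15, 6090, SFO, 6, NYC), (IAD, 22, 2590, ORD, 15, BOS), (IAD, 22, 2590, ORD, 36, MIA), (IAD, 22, 2590, ORD, 6, NYC), (IAD, 7, 390, NRT, 15, BOS), (IAD, 7, 390, NRT, 36, MIA), (IAD, 7, 390, NRT, 6, NYC), (SEA, 24, 1730, CDG, 24, SEA), (SEA, 24, 1730, CDG, 34, SF), (SEA, 25, 8720, IAD, 24, SEA), (SEA, 25, 8720, IAD, 34, SF), (SEA, 36, 7330, ATL, 24, SEA), (SEA, 36, 7330, ATL, 34, SF), (SEA, 4, 9690, IAD, 24, SEA), (SEA, 4, 9690, IAD, 34, SF)}
Selection dist ≠ 2590: {(CDG, 31, 5640, IAD, 37, NYC), (IAD, 13, 670, BOS, 15, BOS), (IAD, 13, 670, BOS, 36, MIA), (IAD, 13, 670, BOS, 6, NYC), (IAD, 15, 6090, SFO, 15, BOS), (IAD, 15, 6090, SFO, 36, MIA), (IAD, 15, 6090, SFO, 6, NYC), (IAD, 7, 390, NRT, 15, BOS), (IAD, 7, 390, NRT, 36, MIA), (IAD, 7, 390, NRT, 6, NYC), (SEA, 24, 1730, CDG, 24, SEA), (SEA, 24, 1730, CDG, 34, SF), (SEA, 25, 8720, IAD, 24, SEA), (SEA, 25, 8720, IAD, 34, SF), (SEA, 36, 7330, ATL, 24, SEA), (SEA, 36, 7330, ATL, 34, SF), (SEA, 4, 9690, IAD, 24, SEA), (SEA, 4, 9690, IAD, 34, SF)}
π[city, code, fno]: project onto (city, code, fno) → {(BOS, BOS, 13), (BOS, NRT, 7), (BOS, SFO, 15), (MIA, BOS, 13), (MIA, NRT, 7), (MIA, SFO, 15), (NYC, BOS, 13), (NYC, IAD, 31), (NYC, NRT, 7), (NYC, SFO, 15), (SEA, ATL, 36), (SEA, CDG, 24), (SEA, IAD, 25), (SEA, IAD, 4), (SF, ATL, 36), (SF, CDG, 24), (SF, IAD, 25), (SF, IAD, 4)}
Selection fno ≥ 9 ∧ code ≠ IAD: {(BOS, BOS, 13), (BOS, SFO, 15), (MIA, BOS, 13), (MIA, SFO, 15), (NYC, BOS, 13), (NYC, SFO, 15), (SEA, ATL, 36), (SEA, CDG, 24), (SF, ATL, 36), (SF, CDG, 24)}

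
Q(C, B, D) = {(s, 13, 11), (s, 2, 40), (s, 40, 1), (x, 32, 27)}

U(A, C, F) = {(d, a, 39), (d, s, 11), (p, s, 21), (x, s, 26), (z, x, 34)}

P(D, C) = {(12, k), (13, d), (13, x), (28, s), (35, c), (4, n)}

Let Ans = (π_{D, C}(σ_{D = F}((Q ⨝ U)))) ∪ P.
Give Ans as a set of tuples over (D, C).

{(11, s), (12, k), (13, d), (13, x), (28, s), (35, c), (4, n)}

Q ⋈ U (natural join on C): {(s, 13, 11, d, 11), (s, 13, 11, p, 21), (s, 13, 11, x, 26), (s, 2, 40, d, 11), (s, 2, 40, p, 21), (s, 2, 40, x, 26), (s, 40, 1, d, 11), (s, 40, 1, p, 21), (s, 40, 1, x, 26), (x, 32, 27, z, 34)}
Filtering on D = F leaves {(s, 13, 11, d, 11)}.
π_{D, C} gives {(11, s)}.
Set union of the two operands is {(11, s), (12, k), (13, d), (13, x), (28, s), (35, c), (4, n)}.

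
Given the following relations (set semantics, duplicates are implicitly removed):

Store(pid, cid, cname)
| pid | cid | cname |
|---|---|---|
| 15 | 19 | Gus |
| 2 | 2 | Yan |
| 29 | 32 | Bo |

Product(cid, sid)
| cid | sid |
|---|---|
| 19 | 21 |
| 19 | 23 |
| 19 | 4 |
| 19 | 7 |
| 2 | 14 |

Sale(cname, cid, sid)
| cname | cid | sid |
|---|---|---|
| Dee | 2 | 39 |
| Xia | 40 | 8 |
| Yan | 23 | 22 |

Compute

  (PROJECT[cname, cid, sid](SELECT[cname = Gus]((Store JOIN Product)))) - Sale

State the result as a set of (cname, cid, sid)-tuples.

{(Gus, 19, 21), (Gus, 19, 23), (Gus, 19, 4), (Gus, 19, 7)}

Store ⋈ Product (natural join on cid): {(15, 19, Gus, 21), (15, 19, Gus, 23), (15, 19, Gus, 4), (15, 19, Gus, 7), (2, 2, Yan, 14)}
Apply σ_{cname = Gus}; surviving tuples: {(15, 19, Gus, 21), (15, 19, Gus, 23), (15, 19, Gus, 4), (15, 19, Gus, 7)}
π[cname, cid, sid]: project onto (cname, cid, sid) → {(Gus, 19, 21), (Gus, 19, 23), (Gus, 19, 4), (Gus, 19, 7)}
Taking the difference: {(Gus, 19, 21), (Gus, 19, 23), (Gus, 19, 4), (Gus, 19, 7)}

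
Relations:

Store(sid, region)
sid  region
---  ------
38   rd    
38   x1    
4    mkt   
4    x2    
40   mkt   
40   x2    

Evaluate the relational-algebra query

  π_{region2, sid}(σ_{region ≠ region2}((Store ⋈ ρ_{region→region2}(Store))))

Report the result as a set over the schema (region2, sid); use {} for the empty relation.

{(mkt, 4), (mkt, 40), (rd, 38), (x1, 38), (x2, 4), (x2, 40)}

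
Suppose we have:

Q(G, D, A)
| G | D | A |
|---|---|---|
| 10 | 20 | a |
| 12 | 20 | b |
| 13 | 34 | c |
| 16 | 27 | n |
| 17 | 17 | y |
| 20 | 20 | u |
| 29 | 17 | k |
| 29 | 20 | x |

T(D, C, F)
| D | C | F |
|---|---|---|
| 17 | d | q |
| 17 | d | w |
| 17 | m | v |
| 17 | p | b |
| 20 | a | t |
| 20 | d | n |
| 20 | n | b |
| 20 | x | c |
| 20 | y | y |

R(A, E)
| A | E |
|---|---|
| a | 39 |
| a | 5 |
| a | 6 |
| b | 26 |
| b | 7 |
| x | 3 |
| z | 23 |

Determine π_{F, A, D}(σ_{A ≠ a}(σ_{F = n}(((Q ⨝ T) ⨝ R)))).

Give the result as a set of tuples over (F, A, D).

Natural join on D: {(10, 20, a, a, t), (10, 20, a, d, n), (10, 20, a, n, b), (10, 20, a, x, c), (10, 20, a, y, y), (12, 20, b, a, t), (12, 20, b, d, n), (12, 20, b, n, b), (12, 20, b, x, c), (12, 20, b, y, y), (17, 17, y, d, q), (17, 17, y, d, w), (17, 17, y, m, v), (17, 17, y, p, b), (20, 20, u, a, t), (20, 20, u, d, n), (20, 20, u, n, b), (20, 20, u, x, c), (20, 20, u, y, y), (29, 17, k, d, q), (29, 17, k, d, w), (29, 17, k, m, v), (29, 17, k, p, b), (29, 20, x, a, t), (29, 20, x, d, n), (29, 20, x, n, b), (29, 20, x, x, c), (29, 20, x, y, y)}
Natural join on A: {(10, 20, a, a, t, 39), (10, 20, a, a, t, 5), (10, 20, a, a, t, 6), (10, 20, a, d, n, 39), (10, 20, a, d, n, 5), (10, 20, a, d, n, 6), (10, 20, a, n, b, 39), (10, 20, a, n, b, 5), (10, 20, a, n, b, 6), (10, 20, a, x, c, 39), (10, 20, a, x, c, 5), (10, 20, a, x, c, 6), (10, 20, a, y, y, 39), (10, 20, a, y, y, 5), (10, 20, a, y, y, 6), (12, 20, b, a, t, 26), (12, 20, b, a, t, 7), (12, 20, b, d, n, 26), (12, 20, b, d, n, 7), (12, 20, b, n, b, 26), (12, 20, b, n, b, 7), (12, 20, b, x, c, 26), (12, 20, b, x, c, 7), (12, 20, b, y, y, 26), (12, 20, b, y, y, 7), (29, 20, x, a, t, 3), (29, 20, x, d, n, 3), (29, 20, x, n, b, 3), (29, 20, x, x, c, 3), (29, 20, x, y, y, 3)}
Filtering on F = n leaves {(10, 20, a, d, n, 39), (10, 20, a, d, n, 5), (10, 20, a, d, n, 6), (12, 20, b, d, n, 26), (12, 20, b, d, n, 7), (29, 20, x, d, n, 3)}.
Filtering on A ≠ a leaves {(12, 20, b, d, n, 26), (12, 20, b, d, n, 7), (29, 20, x, d, n, 3)}.
Keep only column(s) F, A, D (1 duplicate(s) eliminated): {(n, b, 20), (n, x, 20)}

{(n, b, 20), (n, x, 20)}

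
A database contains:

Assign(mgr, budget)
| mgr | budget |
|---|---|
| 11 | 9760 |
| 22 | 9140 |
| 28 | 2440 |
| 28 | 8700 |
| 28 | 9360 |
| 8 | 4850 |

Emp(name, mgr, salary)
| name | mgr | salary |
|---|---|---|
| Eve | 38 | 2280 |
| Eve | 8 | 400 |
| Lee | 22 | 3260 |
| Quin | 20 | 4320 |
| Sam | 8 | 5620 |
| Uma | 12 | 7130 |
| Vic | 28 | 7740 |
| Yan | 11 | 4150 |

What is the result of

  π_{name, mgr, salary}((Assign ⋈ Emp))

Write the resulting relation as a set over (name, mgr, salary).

Joining Assign and Emp on mgr yields {(11, 9760, Yan, 4150), (22, 9140, Lee, 3260), (28, 2440, Vic, 7740), (28, 8700, Vic, 7740), (28, 9360, Vic, 7740), (8, 4850, Eve, 400), (8, 4850, Sam, 5620)}.
π[name, mgr, salary]: project onto (name, mgr, salary) (2 duplicate(s) eliminated) → {(Eve, 8, 400), (Lee, 22, 3260), (Sam, 8, 5620), (Vic, 28, 7740), (Yan, 11, 4150)}

{(Eve, 8, 400), (Lee, 22, 3260), (Sam, 8, 5620), (Vic, 28, 7740), (Yan, 11, 4150)}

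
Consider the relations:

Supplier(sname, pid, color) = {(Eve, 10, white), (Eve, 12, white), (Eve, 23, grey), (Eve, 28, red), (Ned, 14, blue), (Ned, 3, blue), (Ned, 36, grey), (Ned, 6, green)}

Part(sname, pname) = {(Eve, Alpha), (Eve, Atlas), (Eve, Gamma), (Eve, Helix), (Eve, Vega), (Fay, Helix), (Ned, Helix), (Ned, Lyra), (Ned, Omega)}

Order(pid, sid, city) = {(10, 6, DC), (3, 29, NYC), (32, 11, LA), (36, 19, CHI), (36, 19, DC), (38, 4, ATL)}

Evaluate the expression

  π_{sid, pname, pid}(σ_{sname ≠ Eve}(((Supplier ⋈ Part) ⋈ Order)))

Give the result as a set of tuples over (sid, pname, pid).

Supplier ⋈ Part (natural join on sname): {(Eve, 10, white, Alpha), (Eve, 10, white, Atlas), (Eve, 10, white, Gamma), (Eve, 10, white, Helix), (Eve, 10, white, Vega), (Eve, 12, white, Alpha), (Eve, 12, white, Atlas), (Eve, 12, white, Gamma), (Eve, 12, white, Helix), (Eve, 12, white, Vega), (Eve, 23, grey, Alpha), (Eve, 23, grey, Atlas), (Eve, 23, grey, Gamma), (Eve, 23, grey, Helix), (Eve, 23, grey, Vega), (Eve, 28, red, Alpha), (Eve, 28, red, Atlas), (Eve, 28, red, Gamma), (Eve, 28, red, Helix), (Eve, 28, red, Vega), (Ned, 14, blue, Helix), (Ned, 14, blue, Lyra), (Ned, 14, blue, Omega), (Ned, 3, blue, Helix), (Ned, 3, blue, Lyra), (Ned, 3, blue, Omega), (Ned, 36, grey, Helix), (Ned, 36, grey, Lyra), (Ned, 36, grey, Omega), (Ned, 6, green, Helix), (Ned, 6, green, Lyra), (Ned, 6, green, Omega)}
(Supplier ⋈ Part) ⋈ Order (natural join on pid): {(Eve, 10, white, Alpha, 6, DC), (Eve, 10, white, Atlas, 6, DC), (Eve, 10, white, Gamma, 6, DC), (Eve, 10, white, Helix, 6, DC), (Eve, 10, white, Vega, 6, DC), (Ned, 3, blue, Helix, 29, NYC), (Ned, 3, blue, Lyra, 29, NYC), (Ned, 3, blue, Omega, 29, NYC), (Ned, 36, grey, Helix, 19, CHI), (Ned, 36, grey, Helix, 19, DC), (Ned, 36, grey, Lyra, 19, CHI), (Ned, 36, grey, Lyra, 19, DC), (Ned, 36, grey, Omega, 19, CHI), (Ned, 36, grey, Omega, 19, DC)}
σ[sname ≠ Eve]: keep tuples satisfying sname ≠ Eve → {(Ned, 3, blue, Helix, 29, NYC), (Ned, 3, blue, Lyra, 29, NYC), (Ned, 3, blue, Omega, 29, NYC), (Ned, 36, grey, Helix, 19, CHI), (Ned, 36, grey, Helix, 19, DC), (Ned, 36, grey, Lyra, 19, CHI), (Ned, 36, grey, Lyra, 19, DC), (Ned, 36, grey, Omega, 19, CHI), (Ned, 36, grey, Omega, 19, DC)}
π_{sid, pname, pid} gives {(19, Helix, 36), (19, Lyra, 36), (19, Omega, 36), (29, Helix, 3), (29, Lyra, 3), (29, Omega, 3)} (3 duplicate(s) eliminated).

{(19, Helix, 36), (19, Lyra, 36), (19, Omega, 36), (29, Helix, 3), (29, Lyra, 3), (29, Omega, 3)}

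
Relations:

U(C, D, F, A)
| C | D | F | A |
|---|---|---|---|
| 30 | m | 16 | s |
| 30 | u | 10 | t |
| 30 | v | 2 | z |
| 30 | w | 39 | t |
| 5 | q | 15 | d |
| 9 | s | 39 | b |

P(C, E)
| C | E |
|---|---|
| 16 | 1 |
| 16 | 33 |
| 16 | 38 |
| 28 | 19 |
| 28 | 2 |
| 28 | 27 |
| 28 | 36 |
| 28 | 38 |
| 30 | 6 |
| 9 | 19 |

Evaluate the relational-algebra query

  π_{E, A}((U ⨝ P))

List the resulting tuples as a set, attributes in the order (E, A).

Natural join on C: {(30, m, 16, s, 6), (30, u, 10, t, 6), (30, v, 2, z, 6), (30, w, 39, t, 6), (9, s, 39, b, 19)}
Keep only column(s) E, A (1 duplicate(s) eliminated): {(19, b), (6, s), (6, t), (6, z)}

{(19, b), (6, s), (6, t), (6, z)}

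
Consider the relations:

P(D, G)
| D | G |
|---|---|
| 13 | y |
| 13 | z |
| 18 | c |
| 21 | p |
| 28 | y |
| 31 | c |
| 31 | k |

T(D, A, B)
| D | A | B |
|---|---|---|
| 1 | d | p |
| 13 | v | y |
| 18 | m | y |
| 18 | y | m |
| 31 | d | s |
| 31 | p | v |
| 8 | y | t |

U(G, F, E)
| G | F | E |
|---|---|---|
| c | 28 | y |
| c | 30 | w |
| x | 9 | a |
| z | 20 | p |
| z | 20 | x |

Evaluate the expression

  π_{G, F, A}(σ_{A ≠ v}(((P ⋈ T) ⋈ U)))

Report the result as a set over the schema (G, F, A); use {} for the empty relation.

Natural join on D: {(13, y, v, y), (13, z, v, y), (18, c, m, y), (18, c, y, m), (31, c, d, s), (31, c, p, v), (31, k, d, s), (31, k, p, v)}
Natural join on G: {(13, z, v, y, 20, p), (13, z, v, y, 20, x), (18, c, m, y, 28, y), (18, c, m, y, 30, w), (18, c, y, m, 28, y), (18, c, y, m, 30, w), (31, c, d, s, 28, y), (31, c, d, s, 30, w), (31, c, p, v, 28, y), (31, c, p, v, 30, w)}
σ[A ≠ v]: keep tuples satisfying A ≠ v → {(18, c, m, y, 28, y), (18, c, m, y, 30, w), (18, c, y, m, 28, y), (18, c, y, m, 30, w), (31, c, d, s, 28, y), (31, c, d, s, 30, w), (31, c, p, v, 28, y), (31, c, p, v, 30, w)}
Keep only column(s) G, F, A: {(c, 28, d), (c, 28, m), (c, 28, p), (c, 28, y), (c, 30, d), (c, 30, m), (c, 30, p), (c, 30, y)}

{(c, 28, d), (c, 28, m), (c, 28, p), (c, 28, y), (c, 30, d), (c, 30, m), (c, 30, p), (c, 30, y)}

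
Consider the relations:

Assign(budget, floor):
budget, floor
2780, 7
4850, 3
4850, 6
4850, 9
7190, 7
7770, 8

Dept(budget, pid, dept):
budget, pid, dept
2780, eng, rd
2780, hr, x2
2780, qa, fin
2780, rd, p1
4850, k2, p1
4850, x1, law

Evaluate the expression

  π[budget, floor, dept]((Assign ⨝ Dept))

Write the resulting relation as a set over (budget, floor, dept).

{(2780, 7, fin), (2780, 7, p1), (2780, 7, rd), (2780, 7, x2), (4850, 3, law), (4850, 3, p1), (4850, 6, law), (4850, 6, p1), (4850, 9, law), (4850, 9, p1)}

Joining Assign and Dept on budget yields {(2780, 7, eng, rd), (2780, 7, hr, x2), (2780, 7, qa, fin), (2780, 7, rd, p1), (4850, 3, k2, p1), (4850, 3, x1, law), (4850, 6, k2, p1), (4850, 6, x1, law), (4850, 9, k2, p1), (4850, 9, x1, law)}.
Keep only column(s) budget, floor, dept: {(2780, 7, fin), (2780, 7, p1), (2780, 7, rd), (2780, 7, x2), (4850, 3, law), (4850, 3, p1), (4850, 6, law), (4850, 6, p1), (4850, 9, law), (4850, 9, p1)}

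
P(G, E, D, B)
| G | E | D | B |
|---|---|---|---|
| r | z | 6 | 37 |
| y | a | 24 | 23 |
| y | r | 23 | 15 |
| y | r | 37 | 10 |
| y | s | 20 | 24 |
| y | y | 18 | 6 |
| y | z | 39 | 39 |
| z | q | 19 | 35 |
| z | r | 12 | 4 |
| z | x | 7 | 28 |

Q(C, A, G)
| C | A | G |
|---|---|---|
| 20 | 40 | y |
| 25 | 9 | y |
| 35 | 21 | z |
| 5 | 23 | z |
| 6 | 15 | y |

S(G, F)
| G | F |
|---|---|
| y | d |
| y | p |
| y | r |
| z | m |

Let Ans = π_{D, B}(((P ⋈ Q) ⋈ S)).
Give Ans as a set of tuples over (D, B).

Natural join on G: {(y, a, 24, 23, 20, 40), (y, a, 24, 23, 25, 9), (y, a, 24, 23, 6, 15), (y, r, 23, 15, 20, 40), (y, r, 23, 15, 25, 9), (y, r, 23, 15, 6, 15), (y, r, 37, 10, 20, 40), (y, r, 37, 10, 25, 9), (y, r, 37, 10, 6, 15), (y, s, 20, 24, 20, 40), (y, s, 20, 24, 25, 9), (y, s, 20, 24, 6, 15), (y, y, 18, 6, 20, 40), (y, y, 18, 6, 25, 9), (y, y, 18, 6, 6, 15), (y, z, 39, 39, 20, 40), (y, z, 39, 39, 25, 9), (y, z, 39, 39, 6, 15), (z, q, 19, 35, 35, 21), (z, q, 19, 35, 5, 23), (z, r, 12, 4, 35, 21), (z, r, 12, 4, 5, 23), (z, x, 7, 28, 35, 21), (z, x, 7, 28, 5, 23)}
Natural join on G: {(y, a, 24, 23, 20, 40, d), (y, a, 24, 23, 20, 40, p), (y, a, 24, 23, 20, 40, r), (y, a, 24, 23, 25, 9, d), (y, a, 24, 23, 25, 9, p), (y, a, 24, 23, 25, 9, r), (y, a, 24, 23, 6, 15, d), (y, a, 24, 23, 6, 15, p), (y, a, 24, 23, 6, 15, r), (y, r, 23, 15, 20, 40, d), (y, r, 23, 15, 20, 40, p), (y, r, 23, 15, 20, 40, r), (y, r, 23, 15, 25, 9, d), (y, r, 23, 15, 25, 9, p), (y, r, 23, 15, 25, 9, r), (y, r, 23, 15, 6, 15, d), (y, r, 23, 15, 6, 15, p), (y, r, 23, 15, 6, 15, r), (y, r, 37, 10, 20, 40, d), (y, r, 37, 10, 20, 40, p), (y, r, 37, 10, 20, 40, r), (y, r, 37, 10, 25, 9, d), (y, r, 37, 10, 25, 9, p), (y, r, 37, 10, 25, 9, r), (y, r, 37, 10, 6, 15, d), (y, r, 37, 10, 6, 15, p), (y, r, 37, 10, 6, 15, r), (y, s, 20, 24, 20, 40, d), (y, s, 20, 24, 20, 40, p), (y, s, 20, 24, 20, 40, r), (y, s, 20, 24, 25, 9, d), (y, s, 20, 24, 25, 9, p), (y, s, 20, 24, 25, 9, r), (y, s, 20, 24, 6, 15, d), (y, s, 20, 24, 6, 15, p), (y, s, 20, 24, 6, 15, r), (y, y, 18, 6, 20, 40, d), (y, y, 18, 6, 20, 40, p), (y, y, 18, 6, 20, 40, r), (y, y, 18, 6, 25, 9, d), (y, y, 18, 6, 25, 9, p), (y, y, 18, 6, 25, 9, r), (y, y, 18, 6, 6, 15, d), (y, y, 18, 6, 6, 15, p), (y, y, 18, 6, 6, 15, r), (y, z, 39, 39, 20, 40, d), (y, z, 39, 39, 20, 40, p), (y, z, 39, 39, 20, 40, r), (y, z, 39, 39, 25, 9, d), (y, z, 39, 39, 25, 9, p), (y, z, 39, 39, 25, 9, r), (y, z, 39, 39, 6, 15, d), (y, z, 39, 39, 6, 15, p), (y, z, 39, 39, 6, 15, r), (z, q, 19, 35, 35, 21, m), (z, q, 19, 35, 5, 23, m), (z, r, 12, 4, 35, 21, m), (z, r, 12, 4, 5, 23, m), (z, x, 7, 28, 35, 21, m), (z, x, 7, 28, 5, 23, m)}
Projecting to D, B (51 duplicate(s) eliminated): {(12, 4), (18, 6), (19, 35), (20, 24), (23, 15), (24, 23), (37, 10), (39, 39), (7, 28)}

{(12, 4), (18, 6), (19, 35), (20, 24), (23, 15), (24, 23), (37, 10), (39, 39), (7, 28)}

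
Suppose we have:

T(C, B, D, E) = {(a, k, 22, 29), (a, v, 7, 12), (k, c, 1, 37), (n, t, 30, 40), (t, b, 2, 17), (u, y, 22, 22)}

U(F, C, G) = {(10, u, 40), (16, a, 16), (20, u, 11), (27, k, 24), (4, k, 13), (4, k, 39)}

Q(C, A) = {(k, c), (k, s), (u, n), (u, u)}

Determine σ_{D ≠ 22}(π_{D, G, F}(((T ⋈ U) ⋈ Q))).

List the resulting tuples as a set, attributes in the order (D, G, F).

Joining T and U on C yields {(a, k, 22, 29, 16, 16), (a, v, 7, 12, 16, 16), (k, c, 1, 37, 27, 24), (k, c, 1, 37, 4, 13), (k, c, 1, 37, 4, 39), (u, y, 22, 22, 10, 40), (u, y, 22, 22, 20, 11)}.
Joining (T ⋈ U) and Q on C yields {(k, c, 1, 37, 27, 24, c), (k, c, 1, 37, 27, 24, s), (k, c, 1, 37, 4, 13, c), (k, c, 1, 37, 4, 13, s), (k, c, 1, 37, 4, 39, c), (k, c, 1, 37, 4, 39, s), (u, y, 22, 22, 10, 40, n), (u, y, 22, 22, 10, 40, u), (u, y, 22, 22, 20, 11, n), (u, y, 22, 22, 20, 11, u)}.
π[D, G, F]: project onto (D, G, F) (5 duplicate(s) eliminated) → {(1, 13, 4), (1, 24, 27), (1, 39, 4), (22, 11, 20), (22, 40, 10)}
Selection D ≠ 22: {(1, 13, 4), (1, 24, 27), (1, 39, 4)}

{(1, 13, 4), (1, 24, 27), (1, 39, 4)}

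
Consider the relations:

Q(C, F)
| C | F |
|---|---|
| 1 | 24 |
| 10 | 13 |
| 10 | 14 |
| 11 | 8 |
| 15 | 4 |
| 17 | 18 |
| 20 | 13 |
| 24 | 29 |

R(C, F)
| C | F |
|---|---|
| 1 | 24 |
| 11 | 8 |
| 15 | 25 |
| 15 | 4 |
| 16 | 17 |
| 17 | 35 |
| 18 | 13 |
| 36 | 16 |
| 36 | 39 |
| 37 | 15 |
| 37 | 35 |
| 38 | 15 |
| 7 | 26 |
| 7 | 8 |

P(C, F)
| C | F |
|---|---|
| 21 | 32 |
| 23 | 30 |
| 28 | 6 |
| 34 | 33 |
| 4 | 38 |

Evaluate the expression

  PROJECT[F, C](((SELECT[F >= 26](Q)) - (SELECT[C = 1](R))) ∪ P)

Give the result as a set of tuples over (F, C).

Filtering on F >= 26 leaves {(24, 29)}.
Filtering on C = 1 leaves {(1, 24)}.
Set difference of the two operands is {(24, 29)}.
Set union of the two operands is {(21, 32), (23, 30), (24, 29), (28, 6), (34, 33), (4, 38)}.
Projecting to F, C: {(29, 24), (30, 23), (32, 21), (33, 34), (38, 4), (6, 28)}

{(29, 24), (30, 23), (32, 21), (33, 34), (38, 4), (6, 28)}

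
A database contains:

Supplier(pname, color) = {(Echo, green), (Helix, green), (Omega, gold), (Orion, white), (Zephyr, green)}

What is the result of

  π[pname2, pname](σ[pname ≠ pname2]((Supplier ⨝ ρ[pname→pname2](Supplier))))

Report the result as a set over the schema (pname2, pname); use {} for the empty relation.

ρ[pname→pname2]: schema becomes (pname2, color); tuples unchanged.
Natural join on color: {(Echo, green, Echo), (Echo, green, Helix), (Echo, green, Zephyr), (Helix, green, Echo), (Helix, green, Helix), (Helix, green, Zephyr), (Omega, gold, Omega), (Orion, white, Orion), (Zephyr, green, Echo), (Zephyr, green, Helix), (Zephyr, green, Zephyr)}
Selection pname ≠ pname2: {(Echo, green, Helix), (Echo, green, Zephyr), (Helix, green, Echo), (Helix, green, Zephyr), (Zephyr, green, Echo), (Zephyr, green, Helix)}
Projecting to pname2, pname: {(Echo, Helix), (Echo, Zephyr), (Helix, Echo), (Helix, Zephyr), (Zephyr, Echo), (Zephyr, Helix)}

{(Echo, Helix), (Echo, Zephyr), (Helix, Echo), (Helix, Zephyr), (Zephyr, Echo), (Zephyr, Helix)}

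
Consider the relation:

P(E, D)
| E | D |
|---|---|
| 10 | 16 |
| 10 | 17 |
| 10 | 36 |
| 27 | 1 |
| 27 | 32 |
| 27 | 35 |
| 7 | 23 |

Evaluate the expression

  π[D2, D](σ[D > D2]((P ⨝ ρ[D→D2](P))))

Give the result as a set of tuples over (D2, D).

{(1, 32), (1, 35), (16, 17), (16, 36), (17, 36), (32, 35)}

ρ[D→D2]: schema becomes (E, D2); tuples unchanged.
P ⋈ ρ[D→D2](P) (natural join on E): {(10, 16, 16), (10, 16, 17), (10, 16, 36), (10, 17, 16), (10, 17, 17), (10, 17, 36), (10, 36, 16), (10, 36, 17), (10, 36, 36), (27, 1, 1), (27, 1, 32), (27, 1, 35), (27, 32, 1), (27, 32, 32), (27, 32, 35), (27, 35, 1), (27, 35, 32), (27, 35, 35), (7, 23, 23)}
Apply σ_{D > D2}; surviving tuples: {(10, 17, 16), (10, 36, 16), (10, 36, 17), (27, 32, 1), (27, 35, 1), (27, 35, 32)}
π_{D2, D} gives {(1, 32), (1, 35), (16, 17), (16, 36), (17, 36), (32, 35)}.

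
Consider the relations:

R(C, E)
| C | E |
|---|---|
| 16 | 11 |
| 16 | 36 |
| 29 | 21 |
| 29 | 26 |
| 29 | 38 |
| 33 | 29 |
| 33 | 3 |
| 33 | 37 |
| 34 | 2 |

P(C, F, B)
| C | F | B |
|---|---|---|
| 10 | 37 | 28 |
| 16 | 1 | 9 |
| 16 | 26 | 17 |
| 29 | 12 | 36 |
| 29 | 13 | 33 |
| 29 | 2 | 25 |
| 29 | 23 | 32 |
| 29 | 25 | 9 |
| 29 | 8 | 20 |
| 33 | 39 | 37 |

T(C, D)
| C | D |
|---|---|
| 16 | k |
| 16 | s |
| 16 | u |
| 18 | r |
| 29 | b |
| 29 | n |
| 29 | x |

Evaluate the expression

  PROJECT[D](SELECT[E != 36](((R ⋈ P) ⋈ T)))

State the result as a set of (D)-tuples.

{b, k, n, s, u, x}

Joining R and P on C yields {(16, 11, 1, 9), (16, 11, 26, 17), (16, 36, 1, 9), (16, 36, 26, 17), (29, 21, 12, 36), (29, 21, 13, 33), (29, 21, 2, 25), (29, 21, 23, 32), (29, 21, 25, 9), (29, 21, 8, 20), (29, 26, 12, 36), (29, 26, 13, 33), (29, 26, 2, 25), (29, 26, 23, 32), (29, 26, 25, 9), (29, 26, 8, 20), (29, 38, 12, 36), (29, 38, 13, 33), (29, 38, 2, 25), (29, 38, 23, 32), (29, 38, 25, 9), (29, 38, 8, 20), (33, 29, 39, 37), (33, 3, 39, 37), (33, 37, 39, 37)}.
Joining (R ⋈ P) and T on C yields {(16, 11, 1, 9, k), (16, 11, 1, 9, s), (16, 11, 1, 9, u), (16, 11, 26, 17, k), (16, 11, 26, 17, s), (16, 11, 26, 17, u), (16, 36, 1, 9, k), (16, 36, 1, 9, s), (16, 36, 1, 9, u), (16, 36, 26, 17, k), (16, 36, 26, 17, s), (16, 36, 26, 17, u), (29, 21, 12, 36, b), (29, 21, 12, 36, n), (29, 21, 12, 36, x), (29, 21, 13, 33, b), (29, 21, 13, 33, n), (29, 21, 13, 33, x), (29, 21, 2, 25, b), (29, 21, 2, 25, n), (29, 21, 2, 25, x), (29, 21, 23, 32, b), (29, 21, 23, 32, n), (29, 21, 23, 32, x), (29, 21, 25, 9, b), (29, 21, 25, 9, n), (29, 21, 25, 9, x), (29, 21, 8, 20, b), (29, 21, 8, 20, n), (29, 21, 8, 20, x), (29, 26, 12, 36, b), (29, 26, 12, 36, n), (29, 26, 12, 36, x), (29, 26, 13, 33, b), (29, 26, 13, 33, n), (29, 26, 13, 33, x), (29, 26, 2, 25, b), (29, 26, 2, 25, n), (29, 26, 2, 25, x), (29, 26, 23, 32, b), (29, 26, 23, 32, n), (29, 26, 23, 32, x), (29, 26, 25, 9, b), (29, 26, 25, 9, n), (29, 26, 25, 9, x), (29, 26, 8, 20, b), (29, 26, 8, 20, n), (29, 26, 8, 20, x), (29, 38, 12, 36, b), (29, 38, 12, 36, n), (29, 38, 12, 36, x), (29, 38, 13, 33, b), (29, 38, 13, 33, n), (29, 38, 13, 33, x), (29, 38, 2, 25, b), (29, 38, 2, 25, n), (29, 38, 2, 25, x), (29, 38, 23, 32, b), (29, 38, 23, 32, n), (29, 38, 23, 32, x), (29, 38, 25, 9, b), (29, 38, 25, 9, n), (29, 38, 25, 9, x), (29, 38, 8, 20, b), (29, 38, 8, 20, n), (29, 38, 8, 20, x)}.
Apply σ_{E != 36}; surviving tuples: {(16, 11, 1, 9, k), (16, 11, 1, 9, s), (16, 11, 1, 9, u), (16, 11, 26, 17, k), (16, 11, 26, 17, s), (16, 11, 26, 17, u), (29, 21, 12, 36, b), (29, 21, 12, 36, n), (29, 21, 12, 36, x), (29, 21, 13, 33, b), (29, 21, 13, 33, n), (29, 21, 13, 33, x), (29, 21, 2, 25, b), (29, 21, 2, 25, n), (29, 21, 2, 25, x), (29, 21, 23, 32, b), (29, 21, 23, 32, n), (29, 21, 23, 32, x), (29, 21, 25, 9, b), (29, 21, 25, 9, n), (29, 21, 25, 9, x), (29, 21, 8, 20, b), (29, 21, 8, 20, n), (29, 21, 8, 20, x), (29, 26, 12, 36, b), (29, 26, 12, 36, n), (29, 26, 12, 36, x), (29, 26, 13, 33, b), (29, 26, 13, 33, n), (29, 26, 13, 33, x), (29, 26, 2, 25, b), (29, 26, 2, 25, n), (29, 26, 2, 25, x), (29, 26, 23, 32, b), (29, 26, 23, 32, n), (29, 26, 23, 32, x), (29, 26, 25, 9, b), (29, 26, 25, 9, n), (29, 26, 25, 9, x), (29, 26, 8, 20, b), (29, 26, 8, 20, n), (29, 26, 8, 20, x), (29, 38, 12, 36, b), (29, 38, 12, 36, n), (29, 38, 12, 36, x), (29, 38, 13, 33, b), (29, 38, 13, 33, n), (29, 38, 13, 33, x), (29, 38, 2, 25, b), (29, 38, 2, 25, n), (29, 38, 2, 25, x), (29, 38, 23, 32, b), (29, 38, 23, 32, n), (29, 38, 23, 32, x), (29, 38, 25, 9, b), (29, 38, 25, 9, n), (29, 38, 25, 9, x), (29, 38, 8, 20, b), (29, 38, 8, 20, n), (29, 38, 8, 20, x)}
Projecting to D (54 duplicate(s) eliminated): {b, k, n, s, u, x}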